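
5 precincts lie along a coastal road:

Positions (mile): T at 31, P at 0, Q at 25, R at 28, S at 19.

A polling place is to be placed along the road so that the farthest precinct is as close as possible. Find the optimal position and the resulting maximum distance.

The 1-center on a line is the midpoint of the two extreme points: leftmost at 0, rightmost at 31.
Optimal location = (0 + 31)/2 = 15.5; maximum distance = (31 − 0)/2 = 15.5.

location 15.5, max distance 15.5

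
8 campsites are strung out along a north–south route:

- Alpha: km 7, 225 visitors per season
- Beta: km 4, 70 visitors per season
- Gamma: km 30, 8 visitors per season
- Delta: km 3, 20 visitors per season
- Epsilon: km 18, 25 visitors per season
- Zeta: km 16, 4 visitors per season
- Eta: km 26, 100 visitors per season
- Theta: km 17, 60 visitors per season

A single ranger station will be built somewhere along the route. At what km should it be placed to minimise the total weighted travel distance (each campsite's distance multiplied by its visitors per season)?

For a sum of weighted absolute distances on a line, the optimum is the weighted median (not the mean). Total weight W = 512; half-weight = 256.
Sort by position and accumulate weight:
  km 3 (Delta, w=20) → cum 20
  km 4 (Beta, w=70) → cum 90
  km 7 (Alpha, w=225) → cum 315  ≥ 256 → median here
  km 16 (Zeta, w=4) → cum 319
  km 17 (Theta, w=60) → cum 379
  km 18 (Epsilon, w=25) → cum 404
  km 26 (Eta, w=100) → cum 504
  km 30 (Gamma, w=8) → cum 512
Optimal location: km 7.

x = 7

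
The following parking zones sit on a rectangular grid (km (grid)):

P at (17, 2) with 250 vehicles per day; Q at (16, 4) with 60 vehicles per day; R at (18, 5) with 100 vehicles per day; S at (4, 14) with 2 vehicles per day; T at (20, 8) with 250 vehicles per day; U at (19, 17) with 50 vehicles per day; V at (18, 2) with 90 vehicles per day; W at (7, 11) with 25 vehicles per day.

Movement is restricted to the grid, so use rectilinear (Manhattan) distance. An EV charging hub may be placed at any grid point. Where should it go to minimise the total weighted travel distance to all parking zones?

(18, 5)

Manhattan distance separates: Σwᵢ(|x−xᵢ|+|y−yᵢ|) = Σwᵢ|x−xᵢ| + Σwᵢ|y−yᵢ|, so x and y are optimised independently as 1-D weighted medians.
Total weight W = 827; half = 413.5.
x-coordinate, sorted with cumulative weight:
  x=4 (S, w=2) cum 2
  x=7 (W, w=25) cum 27
  x=16 (Q, w=60) cum 87
  x=17 (P, w=250) cum 337
  x=18 (R, w=100) cum 437  ← median
  x=18 (V, w=90) cum 527
  x=19 (U, w=50) cum 577
  x=20 (T, w=250) cum 827
⇒ x* = 18
y-coordinate, sorted with cumulative weight:
  y=2 (P, w=250) cum 250
  y=2 (V, w=90) cum 340
  y=4 (Q, w=60) cum 400
  y=5 (R, w=100) cum 500  ← median
  y=8 (T, w=250) cum 750
  y=11 (W, w=25) cum 775
  y=14 (S, w=2) cum 777
  y=17 (U, w=50) cum 827
⇒ y* = 5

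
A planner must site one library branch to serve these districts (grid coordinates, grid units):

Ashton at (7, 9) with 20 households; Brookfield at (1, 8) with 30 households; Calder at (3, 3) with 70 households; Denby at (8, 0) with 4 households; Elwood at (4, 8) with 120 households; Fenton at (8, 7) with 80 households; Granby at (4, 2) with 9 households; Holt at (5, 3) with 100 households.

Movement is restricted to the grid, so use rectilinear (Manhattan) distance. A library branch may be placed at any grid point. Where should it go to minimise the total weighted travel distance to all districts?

(4, 7)

Manhattan distance separates: Σwᵢ(|x−xᵢ|+|y−yᵢ|) = Σwᵢ|x−xᵢ| + Σwᵢ|y−yᵢ|, so x and y are optimised independently as 1-D weighted medians.
Total weight W = 433; half = 216.5.
x-coordinate, sorted with cumulative weight:
  x=1 (Brookfield, w=30) cum 30
  x=3 (Calder, w=70) cum 100
  x=4 (Elwood, w=120) cum 220  ← median
  x=4 (Granby, w=9) cum 229
  x=5 (Holt, w=100) cum 329
  x=7 (Ashton, w=20) cum 349
  x=8 (Denby, w=4) cum 353
  x=8 (Fenton, w=80) cum 433
⇒ x* = 4
y-coordinate, sorted with cumulative weight:
  y=0 (Denby, w=4) cum 4
  y=2 (Granby, w=9) cum 13
  y=3 (Calder, w=70) cum 83
  y=3 (Holt, w=100) cum 183
  y=7 (Fenton, w=80) cum 263  ← median
  y=8 (Brookfield, w=30) cum 293
  y=8 (Elwood, w=120) cum 413
  y=9 (Ashton, w=20) cum 433
⇒ y* = 7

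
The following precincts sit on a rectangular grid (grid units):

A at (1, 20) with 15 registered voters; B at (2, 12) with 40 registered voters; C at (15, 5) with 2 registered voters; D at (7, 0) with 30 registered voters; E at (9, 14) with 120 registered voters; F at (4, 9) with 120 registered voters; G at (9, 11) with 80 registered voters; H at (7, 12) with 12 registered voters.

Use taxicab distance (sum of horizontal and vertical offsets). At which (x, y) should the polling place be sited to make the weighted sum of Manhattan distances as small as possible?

Manhattan distance separates: Σwᵢ(|x−xᵢ|+|y−yᵢ|) = Σwᵢ|x−xᵢ| + Σwᵢ|y−yᵢ|, so x and y are optimised independently as 1-D weighted medians.
Total weight W = 419; half = 209.5.
x-coordinate, sorted with cumulative weight:
  x=1 (A, w=15) cum 15
  x=2 (B, w=40) cum 55
  x=4 (F, w=120) cum 175
  x=7 (D, w=30) cum 205
  x=7 (H, w=12) cum 217  ← median
  x=9 (E, w=120) cum 337
  x=9 (G, w=80) cum 417
  x=15 (C, w=2) cum 419
⇒ x* = 7
y-coordinate, sorted with cumulative weight:
  y=0 (D, w=30) cum 30
  y=5 (C, w=2) cum 32
  y=9 (F, w=120) cum 152
  y=11 (G, w=80) cum 232  ← median
  y=12 (B, w=40) cum 272
  y=12 (H, w=12) cum 284
  y=14 (E, w=120) cum 404
  y=20 (A, w=15) cum 419
⇒ y* = 11

(7, 11)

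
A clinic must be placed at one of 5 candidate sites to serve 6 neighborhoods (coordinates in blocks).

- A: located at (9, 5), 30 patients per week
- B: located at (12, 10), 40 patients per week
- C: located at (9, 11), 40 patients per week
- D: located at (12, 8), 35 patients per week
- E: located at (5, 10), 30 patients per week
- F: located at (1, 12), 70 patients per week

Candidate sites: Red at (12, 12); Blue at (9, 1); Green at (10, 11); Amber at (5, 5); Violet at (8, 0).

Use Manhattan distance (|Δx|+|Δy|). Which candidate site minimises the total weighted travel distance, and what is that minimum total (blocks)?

Total weighted distance at each candidate:
  Red (12, 12): total = 1720
  Blue (9, 1): total = 3070
  Green (10, 11): total = 1425
  Amber (5, 5): total = 2270
  Violet (8, 0): total = 3360
Minimum is at Green with total 1425 blocks.

Green, total 1425 blocks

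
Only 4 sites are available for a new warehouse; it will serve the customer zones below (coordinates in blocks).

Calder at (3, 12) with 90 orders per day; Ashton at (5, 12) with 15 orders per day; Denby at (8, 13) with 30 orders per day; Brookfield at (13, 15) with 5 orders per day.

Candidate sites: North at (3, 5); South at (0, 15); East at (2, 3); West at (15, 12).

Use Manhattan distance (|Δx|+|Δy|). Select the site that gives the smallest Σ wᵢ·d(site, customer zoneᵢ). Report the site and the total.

Total weighted distance at each candidate:
  North (3, 5): total = 1255
  South (0, 15): total = 1025
  East (2, 3): total = 1675
  West (15, 12): total = 1495
Minimum is at South with total 1025 blocks.

South, total 1025 blocks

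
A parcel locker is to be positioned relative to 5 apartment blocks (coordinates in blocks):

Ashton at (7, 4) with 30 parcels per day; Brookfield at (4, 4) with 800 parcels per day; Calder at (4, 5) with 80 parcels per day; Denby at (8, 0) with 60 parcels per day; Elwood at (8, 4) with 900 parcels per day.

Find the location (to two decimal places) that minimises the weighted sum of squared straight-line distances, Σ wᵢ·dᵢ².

The minimiser of Σwᵢ‖p−pᵢ‖² is the weighted centroid p* = (Σwᵢpᵢ)/(Σwᵢ).
Σwᵢ = 1870.
Σwᵢxᵢ = 30·7 + 800·4 + 80·4 + 60·8 + 900·8 = 11410.
Σwᵢyᵢ = 30·4 + 800·4 + 80·5 + 60·0 + 900·4 = 7320.
x* = 11410/1870 = 6.10, y* = 7320/1870 = 3.91.

(6.10, 3.91)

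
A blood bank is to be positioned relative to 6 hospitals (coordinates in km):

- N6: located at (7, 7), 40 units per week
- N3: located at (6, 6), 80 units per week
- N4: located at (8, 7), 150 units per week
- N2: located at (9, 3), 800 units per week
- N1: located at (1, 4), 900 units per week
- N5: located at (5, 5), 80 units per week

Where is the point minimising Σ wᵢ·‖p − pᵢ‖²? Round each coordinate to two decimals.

The minimiser of Σwᵢ‖p−pᵢ‖² is the weighted centroid p* = (Σwᵢpᵢ)/(Σwᵢ).
Σwᵢ = 2050.
Σwᵢxᵢ = 40·7 + 80·6 + 150·8 + 800·9 + 900·1 + 80·5 = 10460.
Σwᵢyᵢ = 40·7 + 80·6 + 150·7 + 800·3 + 900·4 + 80·5 = 8210.
x* = 10460/2050 = 5.10, y* = 8210/2050 = 4.00.

(5.10, 4.00)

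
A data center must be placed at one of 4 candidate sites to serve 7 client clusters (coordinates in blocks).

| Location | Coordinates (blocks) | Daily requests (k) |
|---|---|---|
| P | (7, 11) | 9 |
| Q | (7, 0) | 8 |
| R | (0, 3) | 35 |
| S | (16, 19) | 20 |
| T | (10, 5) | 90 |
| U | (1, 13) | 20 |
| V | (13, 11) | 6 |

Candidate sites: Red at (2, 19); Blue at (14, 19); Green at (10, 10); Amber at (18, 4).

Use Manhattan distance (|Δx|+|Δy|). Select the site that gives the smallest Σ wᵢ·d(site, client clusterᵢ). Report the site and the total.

Total weighted distance at each candidate:
  Red (2, 19): total = 3453
  Blue (14, 19): total = 3487
  Green (10, 10): total = 1749
  Amber (18, 4): total = 2689
Minimum is at Green with total 1749 blocks.

Green, total 1749 blocks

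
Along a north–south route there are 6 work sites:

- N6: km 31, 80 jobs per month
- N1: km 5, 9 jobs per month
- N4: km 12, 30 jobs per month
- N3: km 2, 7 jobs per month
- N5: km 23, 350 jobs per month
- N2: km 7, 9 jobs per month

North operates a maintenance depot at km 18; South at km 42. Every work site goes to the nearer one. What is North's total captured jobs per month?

The indifferent point is the midpoint (18+42)/2 = 30; work sites left of it (closer to North at 18) go to North, those right go to South.
  N3 at 2 (w=7) → North
  N1 at 5 (w=9) → North
  N2 at 7 (w=9) → North
  N4 at 12 (w=30) → North
  N5 at 23 (w=350) → North
  N6 at 31 (w=80) → South
North captures 405; South captures 80.

405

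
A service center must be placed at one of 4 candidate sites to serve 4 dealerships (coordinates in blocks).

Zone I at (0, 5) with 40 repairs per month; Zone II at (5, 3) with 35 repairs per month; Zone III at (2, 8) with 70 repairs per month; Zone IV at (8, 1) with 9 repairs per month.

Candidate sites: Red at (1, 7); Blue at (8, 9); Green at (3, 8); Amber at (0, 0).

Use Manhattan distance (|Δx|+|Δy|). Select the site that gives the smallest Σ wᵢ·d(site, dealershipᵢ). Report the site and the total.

Total weighted distance at each candidate:
  Red (1, 7): total = 657
  Blue (8, 9): total = 1357
  Green (3, 8): total = 663
  Amber (0, 0): total = 1261
Minimum is at Red with total 657 blocks.

Red, total 657 blocks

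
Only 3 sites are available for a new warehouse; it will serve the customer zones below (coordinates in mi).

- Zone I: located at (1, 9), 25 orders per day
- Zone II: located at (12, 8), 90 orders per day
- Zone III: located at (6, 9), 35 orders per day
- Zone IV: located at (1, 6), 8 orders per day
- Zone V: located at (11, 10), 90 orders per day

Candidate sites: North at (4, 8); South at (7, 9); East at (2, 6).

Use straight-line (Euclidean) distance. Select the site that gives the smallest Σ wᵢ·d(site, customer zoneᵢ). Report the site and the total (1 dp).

Total weighted distance at each candidate:
  North (4, 8): total = 1561.4
  South (7, 9): total = 1068.7
  East (2, 6): total = 2066.3
Minimum is at South with total 1068.7 mi.

South, total 1068.7 mi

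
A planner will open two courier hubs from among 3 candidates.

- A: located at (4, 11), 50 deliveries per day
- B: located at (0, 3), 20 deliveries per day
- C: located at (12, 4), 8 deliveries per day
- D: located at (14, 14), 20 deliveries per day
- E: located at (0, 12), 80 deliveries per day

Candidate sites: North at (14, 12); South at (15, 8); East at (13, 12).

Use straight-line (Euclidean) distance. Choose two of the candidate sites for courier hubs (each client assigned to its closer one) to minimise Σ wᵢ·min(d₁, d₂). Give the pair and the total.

{South, East}, total 1893.7

Evaluate every pair (each demand assigned to the nearer of the two):
  {South, East}: total = 1893.7
  {North, East}: total = 1913.5
  {North, South}: total = 2018.7
Best pair: {South, East} with total 1893.7.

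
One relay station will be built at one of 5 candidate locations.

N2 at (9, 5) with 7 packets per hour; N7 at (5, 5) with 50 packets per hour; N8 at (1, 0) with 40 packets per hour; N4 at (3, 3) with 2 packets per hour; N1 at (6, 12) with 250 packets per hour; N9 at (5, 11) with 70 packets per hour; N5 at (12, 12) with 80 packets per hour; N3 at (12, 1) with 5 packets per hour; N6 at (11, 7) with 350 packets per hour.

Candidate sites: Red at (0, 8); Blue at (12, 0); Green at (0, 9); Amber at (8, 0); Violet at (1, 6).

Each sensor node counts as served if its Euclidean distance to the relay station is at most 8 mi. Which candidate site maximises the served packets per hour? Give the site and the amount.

Coverage radius r = 8 mi; a point is covered iff (Δx)²+(Δy)² ≤ 8² = 64.
  Red (0, 8): covers {N7, N4, N1, N9} → 372
  Blue (12, 0): covers {N2, N3, N6} → 362
  Green (0, 9): covers {N7, N4, N1, N9} → 372
  Amber (8, 0): covers {N2, N7, N8, N4, N3, N6} → 454
  Violet (1, 6): covers {N7, N8, N4, N1, N9} → 412
Maximum coverage at Amber: 454 packets per hour.

Amber, covering 454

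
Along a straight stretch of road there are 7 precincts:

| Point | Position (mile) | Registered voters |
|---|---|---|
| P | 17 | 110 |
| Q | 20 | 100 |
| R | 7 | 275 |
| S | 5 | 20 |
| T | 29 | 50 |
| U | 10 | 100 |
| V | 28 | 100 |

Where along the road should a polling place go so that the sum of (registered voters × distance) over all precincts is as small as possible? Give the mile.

For a sum of weighted absolute distances on a line, the optimum is the weighted median (not the mean). Total weight W = 755; half-weight = 377.5.
Sort by position and accumulate weight:
  mile 5 (S, w=20) → cum 20
  mile 7 (R, w=275) → cum 295
  mile 10 (U, w=100) → cum 395  ≥ 377.5 → median here
  mile 17 (P, w=110) → cum 505
  mile 20 (Q, w=100) → cum 605
  mile 28 (V, w=100) → cum 705
  mile 29 (T, w=50) → cum 755
Optimal location: mile 10.

x = 10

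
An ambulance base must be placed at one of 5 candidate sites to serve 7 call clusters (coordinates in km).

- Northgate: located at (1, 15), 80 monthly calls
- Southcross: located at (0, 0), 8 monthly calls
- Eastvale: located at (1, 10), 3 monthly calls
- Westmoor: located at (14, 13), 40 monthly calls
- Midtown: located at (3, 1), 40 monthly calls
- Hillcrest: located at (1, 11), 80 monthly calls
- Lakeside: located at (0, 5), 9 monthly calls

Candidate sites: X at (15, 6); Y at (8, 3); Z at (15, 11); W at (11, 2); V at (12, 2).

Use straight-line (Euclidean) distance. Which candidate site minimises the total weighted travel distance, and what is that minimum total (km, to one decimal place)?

Total weighted distance at each candidate:
  X (15, 6): total = 3631.8
  Y (8, 3): total = 2816.0
  Z (15, 11): total = 3335.4
  W (11, 2): total = 3397.4
  V (12, 2): total = 3558.2
Minimum is at Y with total 2816.0 km.

Y, total 2816.0 km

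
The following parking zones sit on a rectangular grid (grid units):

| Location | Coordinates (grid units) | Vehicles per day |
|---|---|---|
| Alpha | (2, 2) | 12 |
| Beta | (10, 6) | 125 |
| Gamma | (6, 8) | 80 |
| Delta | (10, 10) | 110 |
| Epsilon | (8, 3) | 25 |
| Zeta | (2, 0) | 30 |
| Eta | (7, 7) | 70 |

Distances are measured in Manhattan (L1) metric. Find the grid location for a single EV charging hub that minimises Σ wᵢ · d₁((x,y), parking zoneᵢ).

Manhattan distance separates: Σwᵢ(|x−xᵢ|+|y−yᵢ|) = Σwᵢ|x−xᵢ| + Σwᵢ|y−yᵢ|, so x and y are optimised independently as 1-D weighted medians.
Total weight W = 452; half = 226.
x-coordinate, sorted with cumulative weight:
  x=2 (Alpha, w=12) cum 12
  x=2 (Zeta, w=30) cum 42
  x=6 (Gamma, w=80) cum 122
  x=7 (Eta, w=70) cum 192
  x=8 (Epsilon, w=25) cum 217
  x=10 (Beta, w=125) cum 342  ← median
  x=10 (Delta, w=110) cum 452
⇒ x* = 10
y-coordinate, sorted with cumulative weight:
  y=0 (Zeta, w=30) cum 30
  y=2 (Alpha, w=12) cum 42
  y=3 (Epsilon, w=25) cum 67
  y=6 (Beta, w=125) cum 192
  y=7 (Eta, w=70) cum 262  ← median
  y=8 (Gamma, w=80) cum 342
  y=10 (Delta, w=110) cum 452
⇒ y* = 7

(10, 7)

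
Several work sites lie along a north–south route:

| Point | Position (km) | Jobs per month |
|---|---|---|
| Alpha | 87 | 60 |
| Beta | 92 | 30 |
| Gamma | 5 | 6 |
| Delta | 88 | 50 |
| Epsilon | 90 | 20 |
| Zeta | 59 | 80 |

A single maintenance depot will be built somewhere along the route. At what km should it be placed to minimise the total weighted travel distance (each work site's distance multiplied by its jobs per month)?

For a sum of weighted absolute distances on a line, the optimum is the weighted median (not the mean). Total weight W = 246; half-weight = 123.
Sort by position and accumulate weight:
  km 5 (Gamma, w=6) → cum 6
  km 59 (Zeta, w=80) → cum 86
  km 87 (Alpha, w=60) → cum 146  ≥ 123 → median here
  km 88 (Delta, w=50) → cum 196
  km 90 (Epsilon, w=20) → cum 216
  km 92 (Beta, w=30) → cum 246
Optimal location: km 87.

x = 87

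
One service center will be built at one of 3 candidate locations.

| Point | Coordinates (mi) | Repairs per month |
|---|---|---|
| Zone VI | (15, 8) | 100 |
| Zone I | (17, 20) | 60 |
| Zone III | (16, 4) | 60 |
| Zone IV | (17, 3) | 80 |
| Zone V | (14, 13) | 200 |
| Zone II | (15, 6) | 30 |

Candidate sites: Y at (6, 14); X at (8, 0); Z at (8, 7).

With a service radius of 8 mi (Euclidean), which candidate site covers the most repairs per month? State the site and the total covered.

Coverage radius r = 8 mi; a point is covered iff (Δx)²+(Δy)² ≤ 8² = 64.
  Y (6, 14): covers {none} → 0
  X (8, 0): covers {none} → 0
  Z (8, 7): covers {Zone VI, Zone II} → 130
Maximum coverage at Z: 130 repairs per month.

Z, covering 130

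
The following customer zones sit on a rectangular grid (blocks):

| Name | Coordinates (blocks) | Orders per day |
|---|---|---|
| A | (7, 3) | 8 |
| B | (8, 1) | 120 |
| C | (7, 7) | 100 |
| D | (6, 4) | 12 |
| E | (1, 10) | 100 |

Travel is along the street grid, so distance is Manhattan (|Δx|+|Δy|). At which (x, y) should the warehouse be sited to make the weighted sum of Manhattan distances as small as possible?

Manhattan distance separates: Σwᵢ(|x−xᵢ|+|y−yᵢ|) = Σwᵢ|x−xᵢ| + Σwᵢ|y−yᵢ|, so x and y are optimised independently as 1-D weighted medians.
Total weight W = 340; half = 170.
x-coordinate, sorted with cumulative weight:
  x=1 (E, w=100) cum 100
  x=6 (D, w=12) cum 112
  x=7 (A, w=8) cum 120
  x=7 (C, w=100) cum 220  ← median
  x=8 (B, w=120) cum 340
⇒ x* = 7
y-coordinate, sorted with cumulative weight:
  y=1 (B, w=120) cum 120
  y=3 (A, w=8) cum 128
  y=4 (D, w=12) cum 140
  y=7 (C, w=100) cum 240  ← median
  y=10 (E, w=100) cum 340
⇒ y* = 7

(7, 7)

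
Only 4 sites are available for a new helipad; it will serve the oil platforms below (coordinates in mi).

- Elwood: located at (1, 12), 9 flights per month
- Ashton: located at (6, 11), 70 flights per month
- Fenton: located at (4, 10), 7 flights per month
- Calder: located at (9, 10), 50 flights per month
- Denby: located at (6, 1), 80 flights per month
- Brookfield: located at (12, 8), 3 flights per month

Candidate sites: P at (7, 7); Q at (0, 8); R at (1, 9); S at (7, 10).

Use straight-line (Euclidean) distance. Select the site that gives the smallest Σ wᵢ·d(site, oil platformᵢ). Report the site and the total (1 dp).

Total weighted distance at each candidate:
  P (7, 7): total = 1070.8
  Q (0, 8): total = 1772.5
  R (1, 9): total = 1617.1
  S (7, 10): total = 1017.5
Minimum is at S with total 1017.5 mi.

S, total 1017.5 mi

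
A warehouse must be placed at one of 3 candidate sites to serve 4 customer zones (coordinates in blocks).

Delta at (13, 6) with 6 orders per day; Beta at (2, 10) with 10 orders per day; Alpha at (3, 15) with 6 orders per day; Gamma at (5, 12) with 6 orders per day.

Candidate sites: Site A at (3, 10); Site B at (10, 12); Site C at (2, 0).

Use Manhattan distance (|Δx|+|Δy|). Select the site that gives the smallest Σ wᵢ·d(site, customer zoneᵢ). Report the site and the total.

Total weighted distance at each candidate:
  Site A (3, 10): total = 148
  Site B (10, 12): total = 244
  Site C (2, 0): total = 388
Minimum is at Site A with total 148 blocks.

Site A, total 148 blocks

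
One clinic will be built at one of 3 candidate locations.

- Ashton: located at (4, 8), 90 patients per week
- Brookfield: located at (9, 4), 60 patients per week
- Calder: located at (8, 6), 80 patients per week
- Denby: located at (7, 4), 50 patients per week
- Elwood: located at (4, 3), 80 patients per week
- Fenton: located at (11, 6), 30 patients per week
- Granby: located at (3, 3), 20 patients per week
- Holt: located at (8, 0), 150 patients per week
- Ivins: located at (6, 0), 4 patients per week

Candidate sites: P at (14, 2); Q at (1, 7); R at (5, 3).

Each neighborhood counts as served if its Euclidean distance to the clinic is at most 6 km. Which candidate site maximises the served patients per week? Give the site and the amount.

R, covering 534

Coverage radius r = 6 km; a point is covered iff (Δx)²+(Δy)² ≤ 6² = 36.
  P (14, 2): covers {Brookfield, Fenton} → 90
  Q (1, 7): covers {Ashton, Elwood, Granby} → 190
  R (5, 3): covers {Ashton, Brookfield, Calder, Denby, Elwood, Granby, Holt, Ivins} → 534
Maximum coverage at R: 534 patients per week.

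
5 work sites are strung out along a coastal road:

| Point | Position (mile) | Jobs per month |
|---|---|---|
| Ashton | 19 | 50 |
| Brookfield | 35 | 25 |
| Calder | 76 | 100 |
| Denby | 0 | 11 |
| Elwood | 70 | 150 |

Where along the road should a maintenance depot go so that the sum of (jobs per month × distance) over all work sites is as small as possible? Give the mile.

x = 70

For a sum of weighted absolute distances on a line, the optimum is the weighted median (not the mean). Total weight W = 336; half-weight = 168.
Sort by position and accumulate weight:
  mile 0 (Denby, w=11) → cum 11
  mile 19 (Ashton, w=50) → cum 61
  mile 35 (Brookfield, w=25) → cum 86
  mile 70 (Elwood, w=150) → cum 236  ≥ 168 → median here
  mile 76 (Calder, w=100) → cum 336
Optimal location: mile 70.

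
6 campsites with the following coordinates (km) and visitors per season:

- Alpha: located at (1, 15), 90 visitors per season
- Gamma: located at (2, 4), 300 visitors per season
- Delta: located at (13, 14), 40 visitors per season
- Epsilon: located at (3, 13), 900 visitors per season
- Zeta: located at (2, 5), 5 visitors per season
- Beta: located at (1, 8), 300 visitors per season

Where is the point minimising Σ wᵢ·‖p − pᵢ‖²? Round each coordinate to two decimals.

(2.58, 10.54)

The minimiser of Σwᵢ‖p−pᵢ‖² is the weighted centroid p* = (Σwᵢpᵢ)/(Σwᵢ).
Σwᵢ = 1635.
Σwᵢxᵢ = 90·1 + 300·2 + 40·13 + 900·3 + 5·2 + 300·1 = 4220.
Σwᵢyᵢ = 90·15 + 300·4 + 40·14 + 900·13 + 5·5 + 300·8 = 17235.
x* = 4220/1635 = 2.58, y* = 17235/1635 = 10.54.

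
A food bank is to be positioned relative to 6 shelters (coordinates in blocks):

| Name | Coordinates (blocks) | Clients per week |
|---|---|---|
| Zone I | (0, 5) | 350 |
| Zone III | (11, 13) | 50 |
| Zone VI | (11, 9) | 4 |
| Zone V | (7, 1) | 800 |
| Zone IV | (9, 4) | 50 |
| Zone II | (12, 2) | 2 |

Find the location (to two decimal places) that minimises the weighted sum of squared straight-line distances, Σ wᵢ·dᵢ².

The minimiser of Σwᵢ‖p−pᵢ‖² is the weighted centroid p* = (Σwᵢpᵢ)/(Σwᵢ).
Σwᵢ = 1256.
Σwᵢxᵢ = 350·0 + 50·11 + 4·11 + 800·7 + 50·9 + 2·12 = 6668.
Σwᵢyᵢ = 350·5 + 50·13 + 4·9 + 800·1 + 50·4 + 2·2 = 3440.
x* = 6668/1256 = 5.31, y* = 3440/1256 = 2.74.

(5.31, 2.74)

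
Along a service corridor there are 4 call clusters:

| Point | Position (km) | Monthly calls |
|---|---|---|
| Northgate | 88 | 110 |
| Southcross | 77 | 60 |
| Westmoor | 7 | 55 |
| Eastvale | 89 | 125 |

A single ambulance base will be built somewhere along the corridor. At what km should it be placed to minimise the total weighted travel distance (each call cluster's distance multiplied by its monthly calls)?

For a sum of weighted absolute distances on a line, the optimum is the weighted median (not the mean). Total weight W = 350; half-weight = 175.
Sort by position and accumulate weight:
  km 7 (Westmoor, w=55) → cum 55
  km 77 (Southcross, w=60) → cum 115
  km 88 (Northgate, w=110) → cum 225  ≥ 175 → median here
  km 89 (Eastvale, w=125) → cum 350
Optimal location: km 88.

x = 88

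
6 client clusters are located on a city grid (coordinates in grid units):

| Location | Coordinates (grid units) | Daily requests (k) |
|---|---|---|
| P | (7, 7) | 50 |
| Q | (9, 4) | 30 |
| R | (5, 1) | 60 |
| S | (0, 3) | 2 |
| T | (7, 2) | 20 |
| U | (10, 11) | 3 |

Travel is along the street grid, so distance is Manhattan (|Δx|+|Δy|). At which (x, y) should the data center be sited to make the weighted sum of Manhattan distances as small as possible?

(7, 4)

Manhattan distance separates: Σwᵢ(|x−xᵢ|+|y−yᵢ|) = Σwᵢ|x−xᵢ| + Σwᵢ|y−yᵢ|, so x and y are optimised independently as 1-D weighted medians.
Total weight W = 165; half = 82.5.
x-coordinate, sorted with cumulative weight:
  x=0 (S, w=2) cum 2
  x=5 (R, w=60) cum 62
  x=7 (P, w=50) cum 112  ← median
  x=7 (T, w=20) cum 132
  x=9 (Q, w=30) cum 162
  x=10 (U, w=3) cum 165
⇒ x* = 7
y-coordinate, sorted with cumulative weight:
  y=1 (R, w=60) cum 60
  y=2 (T, w=20) cum 80
  y=3 (S, w=2) cum 82
  y=4 (Q, w=30) cum 112  ← median
  y=7 (P, w=50) cum 162
  y=11 (U, w=3) cum 165
⇒ y* = 4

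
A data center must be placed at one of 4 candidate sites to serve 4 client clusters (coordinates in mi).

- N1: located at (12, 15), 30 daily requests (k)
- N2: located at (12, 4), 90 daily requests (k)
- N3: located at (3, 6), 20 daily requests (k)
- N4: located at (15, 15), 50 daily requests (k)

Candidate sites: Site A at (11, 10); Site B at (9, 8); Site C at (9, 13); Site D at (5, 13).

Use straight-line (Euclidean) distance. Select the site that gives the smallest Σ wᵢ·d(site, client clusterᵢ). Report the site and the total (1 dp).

Site A, total 1199.5 mi

Total weighted distance at each candidate:
  Site A (11, 10): total = 1199.5
  Site B (9, 8): total = 1265.9
  Site C (9, 13): total = 1462.6
  Site D (5, 13): total = 1900.1
Minimum is at Site A with total 1199.5 mi.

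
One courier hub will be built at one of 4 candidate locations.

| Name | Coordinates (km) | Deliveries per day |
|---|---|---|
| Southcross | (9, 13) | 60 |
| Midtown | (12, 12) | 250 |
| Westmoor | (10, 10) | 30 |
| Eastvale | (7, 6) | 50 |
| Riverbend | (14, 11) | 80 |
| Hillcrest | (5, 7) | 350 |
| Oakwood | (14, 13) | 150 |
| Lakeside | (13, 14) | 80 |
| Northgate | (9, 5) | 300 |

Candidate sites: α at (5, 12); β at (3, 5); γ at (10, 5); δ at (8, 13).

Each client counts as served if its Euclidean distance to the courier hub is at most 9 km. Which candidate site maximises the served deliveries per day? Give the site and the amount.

δ, covering 1350

Coverage radius r = 9 km; a point is covered iff (Δx)²+(Δy)² ≤ 9² = 81.
  α (5, 12): covers {Southcross, Midtown, Westmoor, Eastvale, Hillcrest, Lakeside, Northgate} → 1120
  β (3, 5): covers {Westmoor, Eastvale, Hillcrest, Northgate} → 730
  γ (10, 5): covers {Southcross, Midtown, Westmoor, Eastvale, Riverbend, Hillcrest, Oakwood, Northgate} → 1270
  δ (8, 13): covers {Southcross, Midtown, Westmoor, Eastvale, Riverbend, Hillcrest, Oakwood, Lakeside, Northgate} → 1350
Maximum coverage at δ: 1350 deliveries per day.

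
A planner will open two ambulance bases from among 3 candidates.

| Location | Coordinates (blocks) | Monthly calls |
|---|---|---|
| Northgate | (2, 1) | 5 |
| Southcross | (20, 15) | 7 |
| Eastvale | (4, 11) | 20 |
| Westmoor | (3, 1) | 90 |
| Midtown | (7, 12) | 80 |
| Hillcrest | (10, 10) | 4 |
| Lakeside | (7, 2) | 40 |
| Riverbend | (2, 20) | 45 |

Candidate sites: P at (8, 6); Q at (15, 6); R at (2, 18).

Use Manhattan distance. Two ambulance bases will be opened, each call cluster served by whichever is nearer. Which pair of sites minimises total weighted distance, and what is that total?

{P, R}, total 2156

Evaluate every pair (each demand assigned to the nearer of the two):
  {P, R}: total = 2156
  {P, Q}: total = 2917
  {Q, R}: total = 3379
Best pair: {P, R} with total 2156.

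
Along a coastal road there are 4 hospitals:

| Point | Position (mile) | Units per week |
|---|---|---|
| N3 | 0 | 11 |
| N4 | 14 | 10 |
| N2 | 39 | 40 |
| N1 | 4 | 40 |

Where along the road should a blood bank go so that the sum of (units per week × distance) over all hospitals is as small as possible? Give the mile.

For a sum of weighted absolute distances on a line, the optimum is the weighted median (not the mean). Total weight W = 101; half-weight = 50.5.
Sort by position and accumulate weight:
  mile 0 (N3, w=11) → cum 11
  mile 4 (N1, w=40) → cum 51  ≥ 50.5 → median here
  mile 14 (N4, w=10) → cum 61
  mile 39 (N2, w=40) → cum 101
Optimal location: mile 4.

x = 4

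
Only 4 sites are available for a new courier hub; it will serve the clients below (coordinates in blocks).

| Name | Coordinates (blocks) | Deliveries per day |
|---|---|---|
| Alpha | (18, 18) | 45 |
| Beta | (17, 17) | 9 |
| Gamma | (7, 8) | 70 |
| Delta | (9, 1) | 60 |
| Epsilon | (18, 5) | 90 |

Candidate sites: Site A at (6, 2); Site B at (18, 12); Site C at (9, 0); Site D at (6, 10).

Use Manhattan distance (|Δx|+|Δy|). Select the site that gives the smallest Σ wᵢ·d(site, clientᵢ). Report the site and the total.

Site B, total 3204 blocks

Total weighted distance at each candidate:
  Site A (6, 2): total = 3574
  Site B (18, 12): total = 3204
  Site C (9, 0): total = 3460
  Site D (6, 10): total = 3522
Minimum is at Site B with total 3204 blocks.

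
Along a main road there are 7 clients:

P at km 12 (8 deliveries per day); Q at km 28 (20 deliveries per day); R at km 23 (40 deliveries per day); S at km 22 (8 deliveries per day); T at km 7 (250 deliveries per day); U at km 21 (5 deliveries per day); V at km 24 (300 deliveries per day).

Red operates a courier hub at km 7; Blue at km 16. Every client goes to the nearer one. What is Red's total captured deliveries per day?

The indifferent point is the midpoint (7+16)/2 = 11.5; clients left of it (closer to Red at 7) go to Red, those right go to Blue.
  T at 7 (w=250) → Red
  P at 12 (w=8) → Blue
  U at 21 (w=5) → Blue
  S at 22 (w=8) → Blue
  R at 23 (w=40) → Blue
  V at 24 (w=300) → Blue
  Q at 28 (w=20) → Blue
Red captures 250; Blue captures 381.

250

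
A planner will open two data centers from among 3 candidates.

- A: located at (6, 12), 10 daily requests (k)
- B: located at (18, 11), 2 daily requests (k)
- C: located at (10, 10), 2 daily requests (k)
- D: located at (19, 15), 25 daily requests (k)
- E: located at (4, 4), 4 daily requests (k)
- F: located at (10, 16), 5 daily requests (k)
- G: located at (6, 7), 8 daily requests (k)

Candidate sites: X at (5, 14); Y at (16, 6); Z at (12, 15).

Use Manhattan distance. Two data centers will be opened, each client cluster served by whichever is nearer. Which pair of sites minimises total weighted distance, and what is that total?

Evaluate every pair (each demand assigned to the nearer of the two):
  {X, Z}: total = 362
  {Y, Z}: total = 452
  {X, Y}: total = 505
Best pair: {X, Z} with total 362.

{X, Z}, total 362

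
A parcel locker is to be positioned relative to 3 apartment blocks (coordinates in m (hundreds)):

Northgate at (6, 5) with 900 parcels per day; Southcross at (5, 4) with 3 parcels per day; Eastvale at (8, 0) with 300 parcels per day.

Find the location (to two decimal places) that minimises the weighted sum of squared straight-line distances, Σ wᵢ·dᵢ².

The minimiser of Σwᵢ‖p−pᵢ‖² is the weighted centroid p* = (Σwᵢpᵢ)/(Σwᵢ).
Σwᵢ = 1203.
Σwᵢxᵢ = 900·6 + 3·5 + 300·8 = 7815.
Σwᵢyᵢ = 900·5 + 3·4 + 300·0 = 4512.
x* = 7815/1203 = 6.50, y* = 4512/1203 = 3.75.

(6.50, 3.75)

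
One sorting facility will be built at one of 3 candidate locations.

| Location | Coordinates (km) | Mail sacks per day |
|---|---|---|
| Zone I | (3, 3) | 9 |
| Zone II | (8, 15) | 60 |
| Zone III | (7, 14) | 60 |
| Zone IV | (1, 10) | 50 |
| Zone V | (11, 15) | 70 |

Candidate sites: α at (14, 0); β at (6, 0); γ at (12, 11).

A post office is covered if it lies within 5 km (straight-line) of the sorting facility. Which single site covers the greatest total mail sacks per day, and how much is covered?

Coverage radius r = 5 km; a point is covered iff (Δx)²+(Δy)² ≤ 5² = 25.
  α (14, 0): covers {none} → 0
  β (6, 0): covers {Zone I} → 9
  γ (12, 11): covers {Zone V} → 70
Maximum coverage at γ: 70 mail sacks per day.

γ, covering 70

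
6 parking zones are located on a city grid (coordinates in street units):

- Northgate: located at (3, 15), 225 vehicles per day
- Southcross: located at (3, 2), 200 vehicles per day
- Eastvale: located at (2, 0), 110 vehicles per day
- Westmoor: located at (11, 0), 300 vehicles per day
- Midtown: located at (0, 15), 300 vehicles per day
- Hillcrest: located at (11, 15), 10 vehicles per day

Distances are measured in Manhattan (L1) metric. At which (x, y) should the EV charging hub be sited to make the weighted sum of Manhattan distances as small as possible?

(3, 2)

Manhattan distance separates: Σwᵢ(|x−xᵢ|+|y−yᵢ|) = Σwᵢ|x−xᵢ| + Σwᵢ|y−yᵢ|, so x and y are optimised independently as 1-D weighted medians.
Total weight W = 1145; half = 572.5.
x-coordinate, sorted with cumulative weight:
  x=0 (Midtown, w=300) cum 300
  x=2 (Eastvale, w=110) cum 410
  x=3 (Northgate, w=225) cum 635  ← median
  x=3 (Southcross, w=200) cum 835
  x=11 (Westmoor, w=300) cum 1135
  x=11 (Hillcrest, w=10) cum 1145
⇒ x* = 3
y-coordinate, sorted with cumulative weight:
  y=0 (Eastvale, w=110) cum 110
  y=0 (Westmoor, w=300) cum 410
  y=2 (Southcross, w=200) cum 610  ← median
  y=15 (Northgate, w=225) cum 835
  y=15 (Midtown, w=300) cum 1135
  y=15 (Hillcrest, w=10) cum 1145
⇒ y* = 2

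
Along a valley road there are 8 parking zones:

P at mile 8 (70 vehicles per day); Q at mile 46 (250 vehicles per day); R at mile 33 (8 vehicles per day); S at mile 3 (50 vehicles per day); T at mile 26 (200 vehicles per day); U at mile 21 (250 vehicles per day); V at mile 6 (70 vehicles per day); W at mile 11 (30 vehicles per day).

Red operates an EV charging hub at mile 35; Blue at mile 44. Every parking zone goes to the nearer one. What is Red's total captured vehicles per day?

The indifferent point is the midpoint (35+44)/2 = 39.5; parking zones left of it (closer to Red at 35) go to Red, those right go to Blue.
  S at 3 (w=50) → Red
  V at 6 (w=70) → Red
  P at 8 (w=70) → Red
  W at 11 (w=30) → Red
  U at 21 (w=250) → Red
  T at 26 (w=200) → Red
  R at 33 (w=8) → Red
  Q at 46 (w=250) → Blue
Red captures 678; Blue captures 250.

678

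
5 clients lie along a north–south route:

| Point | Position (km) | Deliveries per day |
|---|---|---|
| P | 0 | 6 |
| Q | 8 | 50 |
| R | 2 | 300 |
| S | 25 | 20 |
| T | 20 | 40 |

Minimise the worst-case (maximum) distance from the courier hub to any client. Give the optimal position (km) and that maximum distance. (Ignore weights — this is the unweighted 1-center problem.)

location 12.5, max distance 12.5

The 1-center on a line is the midpoint of the two extreme points: leftmost at 0, rightmost at 25.
Optimal location = (0 + 25)/2 = 12.5; maximum distance = (25 − 0)/2 = 12.5.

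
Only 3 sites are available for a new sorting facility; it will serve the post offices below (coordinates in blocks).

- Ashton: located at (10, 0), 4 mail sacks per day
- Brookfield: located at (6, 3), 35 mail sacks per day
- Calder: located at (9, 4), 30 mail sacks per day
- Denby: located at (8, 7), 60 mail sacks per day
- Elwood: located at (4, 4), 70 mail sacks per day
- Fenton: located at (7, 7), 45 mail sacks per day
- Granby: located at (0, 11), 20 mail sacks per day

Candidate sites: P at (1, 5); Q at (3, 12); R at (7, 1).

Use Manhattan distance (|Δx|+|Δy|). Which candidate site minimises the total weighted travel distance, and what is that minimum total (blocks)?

R, total 1721 blocks

Total weighted distance at each candidate:
  P (1, 5): total = 1891
  Q (3, 12): total = 2631
  R (7, 1): total = 1721
Minimum is at R with total 1721 blocks.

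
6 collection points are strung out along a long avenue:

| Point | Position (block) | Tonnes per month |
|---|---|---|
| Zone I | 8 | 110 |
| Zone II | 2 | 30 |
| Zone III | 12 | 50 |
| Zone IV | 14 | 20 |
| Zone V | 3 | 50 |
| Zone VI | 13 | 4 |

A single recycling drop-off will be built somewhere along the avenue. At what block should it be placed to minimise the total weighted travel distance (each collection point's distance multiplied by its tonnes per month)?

For a sum of weighted absolute distances on a line, the optimum is the weighted median (not the mean). Total weight W = 264; half-weight = 132.
Sort by position and accumulate weight:
  block 2 (Zone II, w=30) → cum 30
  block 3 (Zone V, w=50) → cum 80
  block 8 (Zone I, w=110) → cum 190  ≥ 132 → median here
  block 12 (Zone III, w=50) → cum 240
  block 13 (Zone VI, w=4) → cum 244
  block 14 (Zone IV, w=20) → cum 264
Optimal location: block 8.

x = 8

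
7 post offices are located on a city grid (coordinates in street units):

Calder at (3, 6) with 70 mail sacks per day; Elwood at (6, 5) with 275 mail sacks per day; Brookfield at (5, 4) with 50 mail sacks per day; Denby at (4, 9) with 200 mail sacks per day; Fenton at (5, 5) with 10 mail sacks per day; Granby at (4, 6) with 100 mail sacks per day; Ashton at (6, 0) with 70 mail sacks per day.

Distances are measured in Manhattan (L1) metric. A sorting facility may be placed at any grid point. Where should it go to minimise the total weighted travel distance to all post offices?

(5, 5)

Manhattan distance separates: Σwᵢ(|x−xᵢ|+|y−yᵢ|) = Σwᵢ|x−xᵢ| + Σwᵢ|y−yᵢ|, so x and y are optimised independently as 1-D weighted medians.
Total weight W = 775; half = 387.5.
x-coordinate, sorted with cumulative weight:
  x=3 (Calder, w=70) cum 70
  x=4 (Denby, w=200) cum 270
  x=4 (Granby, w=100) cum 370
  x=5 (Brookfield, w=50) cum 420  ← median
  x=5 (Fenton, w=10) cum 430
  x=6 (Elwood, w=275) cum 705
  x=6 (Ashton, w=70) cum 775
⇒ x* = 5
y-coordinate, sorted with cumulative weight:
  y=0 (Ashton, w=70) cum 70
  y=4 (Brookfield, w=50) cum 120
  y=5 (Elwood, w=275) cum 395  ← median
  y=5 (Fenton, w=10) cum 405
  y=6 (Calder, w=70) cum 475
  y=6 (Granby, w=100) cum 575
  y=9 (Denby, w=200) cum 775
⇒ y* = 5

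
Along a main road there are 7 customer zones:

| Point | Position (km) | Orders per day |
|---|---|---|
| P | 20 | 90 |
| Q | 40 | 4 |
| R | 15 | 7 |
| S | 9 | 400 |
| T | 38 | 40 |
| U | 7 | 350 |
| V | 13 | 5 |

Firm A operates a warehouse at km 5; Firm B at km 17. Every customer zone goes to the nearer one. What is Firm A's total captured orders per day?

750

The indifferent point is the midpoint (5+17)/2 = 11; customer zones left of it (closer to Firm A at 5) go to Firm A, those right go to Firm B.
  U at 7 (w=350) → Firm A
  S at 9 (w=400) → Firm A
  V at 13 (w=5) → Firm B
  R at 15 (w=7) → Firm B
  P at 20 (w=90) → Firm B
  T at 38 (w=40) → Firm B
  Q at 40 (w=4) → Firm B
Firm A captures 750; Firm B captures 146.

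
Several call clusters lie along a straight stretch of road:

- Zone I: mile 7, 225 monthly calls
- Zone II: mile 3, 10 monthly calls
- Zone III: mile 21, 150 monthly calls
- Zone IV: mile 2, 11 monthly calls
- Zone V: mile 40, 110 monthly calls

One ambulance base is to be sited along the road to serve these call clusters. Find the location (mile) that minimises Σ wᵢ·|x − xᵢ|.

x = 21

For a sum of weighted absolute distances on a line, the optimum is the weighted median (not the mean). Total weight W = 506; half-weight = 253.
Sort by position and accumulate weight:
  mile 2 (Zone IV, w=11) → cum 11
  mile 3 (Zone II, w=10) → cum 21
  mile 7 (Zone I, w=225) → cum 246
  mile 21 (Zone III, w=150) → cum 396  ≥ 253 → median here
  mile 40 (Zone V, w=110) → cum 506
Optimal location: mile 21.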